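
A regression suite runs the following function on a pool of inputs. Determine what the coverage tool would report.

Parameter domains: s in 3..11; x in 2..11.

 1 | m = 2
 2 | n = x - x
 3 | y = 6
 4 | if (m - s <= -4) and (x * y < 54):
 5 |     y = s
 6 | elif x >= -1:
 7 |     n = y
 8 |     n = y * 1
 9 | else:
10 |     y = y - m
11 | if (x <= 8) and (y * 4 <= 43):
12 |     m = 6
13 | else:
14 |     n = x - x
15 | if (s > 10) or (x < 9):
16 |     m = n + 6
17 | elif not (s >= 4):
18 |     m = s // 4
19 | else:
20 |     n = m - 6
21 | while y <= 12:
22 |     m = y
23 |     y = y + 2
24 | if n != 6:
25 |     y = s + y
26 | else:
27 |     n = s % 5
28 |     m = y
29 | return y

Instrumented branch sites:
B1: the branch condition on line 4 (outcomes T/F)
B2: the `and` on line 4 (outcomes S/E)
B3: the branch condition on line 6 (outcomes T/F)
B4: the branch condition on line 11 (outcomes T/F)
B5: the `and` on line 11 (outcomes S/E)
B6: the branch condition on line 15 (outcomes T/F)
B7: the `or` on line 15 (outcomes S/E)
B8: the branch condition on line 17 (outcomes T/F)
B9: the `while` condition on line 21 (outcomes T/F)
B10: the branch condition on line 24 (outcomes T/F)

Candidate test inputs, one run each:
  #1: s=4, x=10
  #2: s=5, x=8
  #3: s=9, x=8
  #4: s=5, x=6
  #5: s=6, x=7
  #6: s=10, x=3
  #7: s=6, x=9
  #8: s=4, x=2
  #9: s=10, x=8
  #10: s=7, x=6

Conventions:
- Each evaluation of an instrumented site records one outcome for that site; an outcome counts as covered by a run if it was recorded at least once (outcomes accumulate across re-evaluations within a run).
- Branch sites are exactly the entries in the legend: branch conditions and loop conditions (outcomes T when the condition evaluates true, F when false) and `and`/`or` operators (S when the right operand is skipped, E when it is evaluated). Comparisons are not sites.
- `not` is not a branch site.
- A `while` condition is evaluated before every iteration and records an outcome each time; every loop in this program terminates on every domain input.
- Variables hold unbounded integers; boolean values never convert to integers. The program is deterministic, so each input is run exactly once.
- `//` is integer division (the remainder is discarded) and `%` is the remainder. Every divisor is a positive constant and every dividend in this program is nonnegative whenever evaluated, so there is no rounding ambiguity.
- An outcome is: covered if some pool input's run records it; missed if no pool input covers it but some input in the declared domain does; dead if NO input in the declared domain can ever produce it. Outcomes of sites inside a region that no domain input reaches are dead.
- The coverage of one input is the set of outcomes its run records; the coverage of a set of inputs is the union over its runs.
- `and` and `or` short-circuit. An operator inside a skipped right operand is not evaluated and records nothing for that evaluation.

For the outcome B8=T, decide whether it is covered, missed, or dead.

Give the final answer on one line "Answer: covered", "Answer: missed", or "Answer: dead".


no pool input records B8=T
but domain input (s=3, x=9) does record it -> reachable, so missed
Answer: missed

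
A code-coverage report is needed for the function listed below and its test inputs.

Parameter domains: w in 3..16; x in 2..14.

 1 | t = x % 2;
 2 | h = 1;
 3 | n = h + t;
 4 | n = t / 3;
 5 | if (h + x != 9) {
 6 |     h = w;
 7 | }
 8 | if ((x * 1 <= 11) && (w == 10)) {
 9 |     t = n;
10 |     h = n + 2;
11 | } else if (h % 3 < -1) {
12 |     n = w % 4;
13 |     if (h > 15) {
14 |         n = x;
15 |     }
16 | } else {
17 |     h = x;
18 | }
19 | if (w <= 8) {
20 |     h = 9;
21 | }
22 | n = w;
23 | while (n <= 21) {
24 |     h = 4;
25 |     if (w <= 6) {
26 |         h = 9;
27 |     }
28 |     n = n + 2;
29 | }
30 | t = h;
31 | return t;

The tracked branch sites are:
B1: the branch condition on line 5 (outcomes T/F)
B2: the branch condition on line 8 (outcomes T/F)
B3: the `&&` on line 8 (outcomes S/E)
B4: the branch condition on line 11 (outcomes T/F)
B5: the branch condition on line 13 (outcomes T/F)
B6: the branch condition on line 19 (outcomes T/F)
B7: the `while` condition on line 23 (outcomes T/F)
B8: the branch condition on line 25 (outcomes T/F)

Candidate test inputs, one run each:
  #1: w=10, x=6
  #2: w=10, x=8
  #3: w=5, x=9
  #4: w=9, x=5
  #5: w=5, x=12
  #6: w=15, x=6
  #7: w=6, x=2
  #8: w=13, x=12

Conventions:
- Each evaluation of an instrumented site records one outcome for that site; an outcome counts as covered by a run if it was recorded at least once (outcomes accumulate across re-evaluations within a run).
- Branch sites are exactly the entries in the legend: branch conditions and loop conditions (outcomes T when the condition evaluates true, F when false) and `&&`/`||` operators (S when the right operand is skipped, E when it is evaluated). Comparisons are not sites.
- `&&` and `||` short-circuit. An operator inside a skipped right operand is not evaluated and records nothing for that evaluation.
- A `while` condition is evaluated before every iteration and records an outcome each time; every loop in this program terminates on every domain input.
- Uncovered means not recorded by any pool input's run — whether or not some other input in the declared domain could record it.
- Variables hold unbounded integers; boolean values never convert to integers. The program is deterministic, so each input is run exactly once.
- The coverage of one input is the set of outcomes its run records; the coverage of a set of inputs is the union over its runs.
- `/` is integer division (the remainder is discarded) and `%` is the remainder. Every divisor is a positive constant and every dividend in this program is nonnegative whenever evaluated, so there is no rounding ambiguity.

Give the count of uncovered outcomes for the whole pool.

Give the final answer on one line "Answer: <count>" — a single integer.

test 1 (w=10, x=6) fires B1->T, B3->E, B2->T, B6->F, B7->T, B8->F, B7->T, B8->F, B7->T, B8->F, B7->T, B8->F, B7->T, B8->F, ...; hits B1=T, B2=T, B3=E, B6=F, B7=T, B7=F, B8=F
test 2 (w=10, x=8) fires B1->F, B3->E, B2->T, B6->F, B7->T, B8->F, B7->T, B8->F, B7->T, B8->F, B7->T, B8->F, B7->T, B8->F, ...; hits B1=F, B2=T, B3=E, B6=F, B7=T, B7=F, B8=F
test 3 (w=5, x=9) fires B1->T, B3->E, B2->F, B4->F, B6->T, B7->T, B8->T, B7->T, B8->T, B7->T, B8->T, B7->T, B8->T, B7->T, ...; hits B1=T, B2=F, B3=E, B4=F, B6=T, B7=T, B7=F, B8=T
test 4 (w=9, x=5) fires B1->T, B3->E, B2->F, B4->F, B6->F, B7->T, B8->F, B7->T, B8->F, B7->T, B8->F, B7->T, B8->F, B7->T, ...; hits B1=T, B2=F, B3=E, B4=F, B6=F, B7=T, B7=F, B8=F
test 5 (w=5, x=12) fires B1->T, B3->S, B2->F, B4->F, B6->T, B7->T, B8->T, B7->T, B8->T, B7->T, B8->T, B7->T, B8->T, B7->T, ...; hits B1=T, B2=F, B3=S, B4=F, B6=T, B7=T, B7=F, B8=T
test 6 (w=15, x=6) fires B1->T, B3->E, B2->F, B4->F, B6->F, B7->T, B8->F, B7->T, B8->F, B7->T, B8->F, B7->T, B8->F, B7->F; hits B1=T, B2=F, B3=E, B4=F, B6=F, B7=T, B7=F, B8=F
test 7 (w=6, x=2) fires B1->T, B3->E, B2->F, B4->F, B6->T, B7->T, B8->T, B7->T, B8->T, B7->T, B8->T, B7->T, B8->T, B7->T, ...; hits B1=T, B2=F, B3=E, B4=F, B6=T, B7=T, B7=F, B8=T
test 8 (w=13, x=12) fires B1->T, B3->S, B2->F, B4->F, B6->F, B7->T, B8->F, B7->T, B8->F, B7->T, B8->F, B7->T, B8->F, B7->T, ...; hits B1=T, B2=F, B3=S, B4=F, B6=F, B7=T, B7=F, B8=F
union over the pool: B1=T, B1=F, B2=T, B2=F, B3=S, B3=E, B4=F, B6=T, B6=F, B7=T, B7=F, B8=T, B8=F
uncovered (3 of 16): B4=T, B5=T, B5=F

Answer: 3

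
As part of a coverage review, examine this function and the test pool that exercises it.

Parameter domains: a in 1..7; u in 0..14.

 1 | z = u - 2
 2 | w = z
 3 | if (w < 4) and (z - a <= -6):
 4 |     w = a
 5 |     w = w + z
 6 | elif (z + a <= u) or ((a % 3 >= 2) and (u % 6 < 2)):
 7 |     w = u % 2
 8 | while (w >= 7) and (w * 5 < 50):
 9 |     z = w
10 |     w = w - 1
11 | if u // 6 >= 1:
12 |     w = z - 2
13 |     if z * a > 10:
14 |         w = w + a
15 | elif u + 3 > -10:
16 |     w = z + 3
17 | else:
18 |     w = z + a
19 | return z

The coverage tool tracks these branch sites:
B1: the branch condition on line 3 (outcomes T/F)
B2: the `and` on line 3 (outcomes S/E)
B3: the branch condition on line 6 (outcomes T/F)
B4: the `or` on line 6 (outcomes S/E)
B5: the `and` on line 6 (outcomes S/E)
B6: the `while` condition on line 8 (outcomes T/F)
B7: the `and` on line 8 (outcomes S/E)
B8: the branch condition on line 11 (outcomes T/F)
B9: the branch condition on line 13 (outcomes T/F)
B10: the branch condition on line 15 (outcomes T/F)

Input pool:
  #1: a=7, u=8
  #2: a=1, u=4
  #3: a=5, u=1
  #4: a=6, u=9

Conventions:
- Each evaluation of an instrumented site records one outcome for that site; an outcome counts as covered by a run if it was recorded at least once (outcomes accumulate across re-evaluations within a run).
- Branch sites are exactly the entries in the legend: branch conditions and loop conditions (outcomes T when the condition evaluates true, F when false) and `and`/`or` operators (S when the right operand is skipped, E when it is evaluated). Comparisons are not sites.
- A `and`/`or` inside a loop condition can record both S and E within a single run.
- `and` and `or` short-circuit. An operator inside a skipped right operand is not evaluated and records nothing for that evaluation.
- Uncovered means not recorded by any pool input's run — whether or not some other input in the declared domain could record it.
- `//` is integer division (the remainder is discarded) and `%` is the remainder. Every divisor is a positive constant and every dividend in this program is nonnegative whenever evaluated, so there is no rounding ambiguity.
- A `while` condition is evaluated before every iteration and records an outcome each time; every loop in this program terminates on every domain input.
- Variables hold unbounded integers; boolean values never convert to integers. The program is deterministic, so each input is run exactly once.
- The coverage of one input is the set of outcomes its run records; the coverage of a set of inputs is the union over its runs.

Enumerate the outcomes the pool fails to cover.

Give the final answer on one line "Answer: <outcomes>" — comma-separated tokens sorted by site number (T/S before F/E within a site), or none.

input #1, a=7, u=8: events B2->S, B1->F, B4->E, B5->S, B3->F, B7->S, B6->F, B8->T, B9->T; outcomes B1=F, B2=S, B3=F, B4=E, B5=S, B6=F, B7=S, B8=T, B9=T
input #2, a=1, u=4: events B2->E, B1->F, B4->S, B3->T, B7->S, B6->F, B8->F, B10->T; outcomes B1=F, B2=E, B3=T, B4=S, B6=F, B7=S, B8=F, B10=T
input #3, a=5, u=1: events B2->E, B1->T, B7->S, B6->F, B8->F, B10->T; outcomes B1=T, B2=E, B6=F, B7=S, B8=F, B10=T
input #4, a=6, u=9: events B2->S, B1->F, B4->E, B5->S, B3->F, B7->E, B6->T, B7->S, B6->F, B8->T, B9->T; outcomes B1=F, B2=S, B3=F, B4=E, B5=S, B6=T, B6=F, B7=S, B7=E, B8=T, B9=T
union over the pool: B1=T, B1=F, B2=S, B2=E, B3=T, B3=F, B4=S, B4=E, B5=S, B6=T, B6=F, B7=S, B7=E, B8=T, B8=F, B9=T, B10=T
uncovered (3 of 20): B5=E, B9=F, B10=F

Answer: B5=E, B9=F, B10=F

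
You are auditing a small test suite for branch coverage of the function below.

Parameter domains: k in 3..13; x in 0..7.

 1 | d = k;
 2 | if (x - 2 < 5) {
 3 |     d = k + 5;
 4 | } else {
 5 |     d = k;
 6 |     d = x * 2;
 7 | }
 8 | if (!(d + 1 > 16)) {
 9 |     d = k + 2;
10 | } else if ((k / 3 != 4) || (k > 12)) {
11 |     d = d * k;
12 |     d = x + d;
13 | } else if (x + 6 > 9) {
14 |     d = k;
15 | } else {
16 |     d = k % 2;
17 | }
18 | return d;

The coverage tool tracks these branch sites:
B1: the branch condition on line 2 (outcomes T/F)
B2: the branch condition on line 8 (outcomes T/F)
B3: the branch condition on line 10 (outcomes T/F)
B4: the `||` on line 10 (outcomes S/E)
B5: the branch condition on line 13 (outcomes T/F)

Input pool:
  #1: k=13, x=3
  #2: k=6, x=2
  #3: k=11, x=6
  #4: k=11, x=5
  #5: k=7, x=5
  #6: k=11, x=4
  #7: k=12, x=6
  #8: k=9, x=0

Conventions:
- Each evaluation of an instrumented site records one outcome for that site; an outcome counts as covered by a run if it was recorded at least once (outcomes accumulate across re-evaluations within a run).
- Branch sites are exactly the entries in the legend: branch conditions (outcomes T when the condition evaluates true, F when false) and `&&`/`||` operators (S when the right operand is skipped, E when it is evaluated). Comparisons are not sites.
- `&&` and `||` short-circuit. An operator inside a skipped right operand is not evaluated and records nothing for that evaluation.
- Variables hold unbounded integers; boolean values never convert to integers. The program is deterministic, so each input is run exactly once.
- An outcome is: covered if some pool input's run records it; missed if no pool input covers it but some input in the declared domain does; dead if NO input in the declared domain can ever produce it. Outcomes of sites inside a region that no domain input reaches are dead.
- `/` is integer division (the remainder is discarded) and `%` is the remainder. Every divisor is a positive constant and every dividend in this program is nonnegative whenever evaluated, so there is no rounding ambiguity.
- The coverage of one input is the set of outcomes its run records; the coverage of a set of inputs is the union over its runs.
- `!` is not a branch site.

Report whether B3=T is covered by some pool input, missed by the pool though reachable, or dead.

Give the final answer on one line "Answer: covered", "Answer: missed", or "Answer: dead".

B3=T is recorded by pool input(s) 1, 3, 4, 6 -> covered

Answer: covered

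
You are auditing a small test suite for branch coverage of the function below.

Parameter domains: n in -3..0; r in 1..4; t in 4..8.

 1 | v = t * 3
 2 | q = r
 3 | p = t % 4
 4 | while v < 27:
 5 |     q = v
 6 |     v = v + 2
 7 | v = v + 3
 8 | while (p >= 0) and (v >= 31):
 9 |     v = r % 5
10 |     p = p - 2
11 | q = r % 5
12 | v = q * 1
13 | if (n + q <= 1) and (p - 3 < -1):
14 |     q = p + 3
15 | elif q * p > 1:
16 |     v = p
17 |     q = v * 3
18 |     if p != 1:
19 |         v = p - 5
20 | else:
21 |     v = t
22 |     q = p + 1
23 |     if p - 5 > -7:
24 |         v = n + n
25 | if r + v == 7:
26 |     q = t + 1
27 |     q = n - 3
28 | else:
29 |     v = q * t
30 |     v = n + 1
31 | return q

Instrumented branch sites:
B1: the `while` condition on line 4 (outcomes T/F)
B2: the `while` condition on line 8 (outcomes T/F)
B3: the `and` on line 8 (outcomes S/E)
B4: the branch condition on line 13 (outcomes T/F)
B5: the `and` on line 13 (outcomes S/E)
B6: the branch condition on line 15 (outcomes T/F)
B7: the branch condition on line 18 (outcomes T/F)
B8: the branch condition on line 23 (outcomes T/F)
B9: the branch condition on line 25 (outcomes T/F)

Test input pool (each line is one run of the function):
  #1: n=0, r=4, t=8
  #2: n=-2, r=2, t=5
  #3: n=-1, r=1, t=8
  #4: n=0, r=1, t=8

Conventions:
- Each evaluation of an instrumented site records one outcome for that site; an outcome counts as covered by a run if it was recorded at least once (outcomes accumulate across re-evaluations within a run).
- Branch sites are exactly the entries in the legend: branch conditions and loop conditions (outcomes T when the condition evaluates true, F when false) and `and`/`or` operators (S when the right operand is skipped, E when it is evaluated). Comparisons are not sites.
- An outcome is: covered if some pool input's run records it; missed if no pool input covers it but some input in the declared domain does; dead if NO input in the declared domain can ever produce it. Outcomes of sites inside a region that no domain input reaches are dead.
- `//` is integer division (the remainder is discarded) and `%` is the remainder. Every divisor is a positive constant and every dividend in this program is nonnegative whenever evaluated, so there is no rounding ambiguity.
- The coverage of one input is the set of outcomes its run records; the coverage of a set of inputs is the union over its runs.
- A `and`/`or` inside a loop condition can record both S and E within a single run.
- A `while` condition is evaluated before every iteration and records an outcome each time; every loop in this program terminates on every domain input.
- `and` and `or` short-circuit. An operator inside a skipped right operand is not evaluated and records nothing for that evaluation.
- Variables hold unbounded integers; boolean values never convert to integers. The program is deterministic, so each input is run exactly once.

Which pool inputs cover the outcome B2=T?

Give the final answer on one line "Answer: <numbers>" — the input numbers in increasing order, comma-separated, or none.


input #1 (n=0, r=4, t=8): covers B2=T
input #2 (n=-2, r=2, t=5): misses B2=T
input #3 (n=-1, r=1, t=8): covers B2=T
input #4 (n=0, r=1, t=8): covers B2=T
Answer: 1, 3, 4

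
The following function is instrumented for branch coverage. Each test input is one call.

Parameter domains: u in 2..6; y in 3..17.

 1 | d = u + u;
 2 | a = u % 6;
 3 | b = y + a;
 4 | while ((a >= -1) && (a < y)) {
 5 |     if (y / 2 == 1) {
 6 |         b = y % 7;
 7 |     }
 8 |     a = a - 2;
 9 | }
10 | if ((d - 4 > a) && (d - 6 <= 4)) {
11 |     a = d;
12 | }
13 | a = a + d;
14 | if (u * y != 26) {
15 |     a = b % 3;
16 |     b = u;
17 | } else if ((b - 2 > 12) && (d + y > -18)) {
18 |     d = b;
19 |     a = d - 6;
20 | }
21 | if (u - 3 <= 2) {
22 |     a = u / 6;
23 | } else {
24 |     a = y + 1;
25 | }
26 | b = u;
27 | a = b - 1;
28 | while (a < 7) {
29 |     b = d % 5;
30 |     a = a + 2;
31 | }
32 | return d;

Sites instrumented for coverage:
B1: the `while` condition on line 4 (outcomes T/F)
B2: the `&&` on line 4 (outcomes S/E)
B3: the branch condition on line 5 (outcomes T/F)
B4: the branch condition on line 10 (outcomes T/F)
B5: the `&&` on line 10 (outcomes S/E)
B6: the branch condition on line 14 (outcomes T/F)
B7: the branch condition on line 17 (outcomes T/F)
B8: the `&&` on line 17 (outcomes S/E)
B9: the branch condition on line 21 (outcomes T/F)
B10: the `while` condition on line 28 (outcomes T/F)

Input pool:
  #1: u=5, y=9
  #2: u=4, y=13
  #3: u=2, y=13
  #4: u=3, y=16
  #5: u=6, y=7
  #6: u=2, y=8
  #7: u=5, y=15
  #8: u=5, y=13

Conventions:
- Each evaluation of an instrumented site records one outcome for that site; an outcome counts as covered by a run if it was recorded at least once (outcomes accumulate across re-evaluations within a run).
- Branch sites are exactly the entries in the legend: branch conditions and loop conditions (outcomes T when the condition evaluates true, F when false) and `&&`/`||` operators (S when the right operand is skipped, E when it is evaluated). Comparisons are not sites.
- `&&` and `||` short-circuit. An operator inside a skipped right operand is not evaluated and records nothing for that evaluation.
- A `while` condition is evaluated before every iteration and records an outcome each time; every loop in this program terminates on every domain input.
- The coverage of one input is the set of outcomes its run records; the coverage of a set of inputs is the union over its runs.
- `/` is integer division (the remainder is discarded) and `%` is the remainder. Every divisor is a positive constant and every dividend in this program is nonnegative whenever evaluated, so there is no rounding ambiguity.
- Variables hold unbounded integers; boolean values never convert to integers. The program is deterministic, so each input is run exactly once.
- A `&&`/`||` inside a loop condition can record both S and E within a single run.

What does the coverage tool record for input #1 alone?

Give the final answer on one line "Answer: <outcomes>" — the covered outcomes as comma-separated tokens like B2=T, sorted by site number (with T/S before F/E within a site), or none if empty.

Tracing the run of input #1 (u=5, y=9):
  B2->E, B1->T, B3->F, B2->E, B1->T, B3->F, B2->E, B1->T, B3->F, B2->E
  B1->T, B3->F, B2->S, B1->F, B5->E, B4->T, B6->T, B9->T, B10->T, B10->T
  B10->F
as a set, this run covers: B1=T, B1=F, B2=S, B2=E, B3=F, B4=T, B5=E, B6=T, B9=T, B10=T, B10=F

Answer: B1=T, B1=F, B2=S, B2=E, B3=F, B4=T, B5=E, B6=T, B9=T, B10=T, B10=F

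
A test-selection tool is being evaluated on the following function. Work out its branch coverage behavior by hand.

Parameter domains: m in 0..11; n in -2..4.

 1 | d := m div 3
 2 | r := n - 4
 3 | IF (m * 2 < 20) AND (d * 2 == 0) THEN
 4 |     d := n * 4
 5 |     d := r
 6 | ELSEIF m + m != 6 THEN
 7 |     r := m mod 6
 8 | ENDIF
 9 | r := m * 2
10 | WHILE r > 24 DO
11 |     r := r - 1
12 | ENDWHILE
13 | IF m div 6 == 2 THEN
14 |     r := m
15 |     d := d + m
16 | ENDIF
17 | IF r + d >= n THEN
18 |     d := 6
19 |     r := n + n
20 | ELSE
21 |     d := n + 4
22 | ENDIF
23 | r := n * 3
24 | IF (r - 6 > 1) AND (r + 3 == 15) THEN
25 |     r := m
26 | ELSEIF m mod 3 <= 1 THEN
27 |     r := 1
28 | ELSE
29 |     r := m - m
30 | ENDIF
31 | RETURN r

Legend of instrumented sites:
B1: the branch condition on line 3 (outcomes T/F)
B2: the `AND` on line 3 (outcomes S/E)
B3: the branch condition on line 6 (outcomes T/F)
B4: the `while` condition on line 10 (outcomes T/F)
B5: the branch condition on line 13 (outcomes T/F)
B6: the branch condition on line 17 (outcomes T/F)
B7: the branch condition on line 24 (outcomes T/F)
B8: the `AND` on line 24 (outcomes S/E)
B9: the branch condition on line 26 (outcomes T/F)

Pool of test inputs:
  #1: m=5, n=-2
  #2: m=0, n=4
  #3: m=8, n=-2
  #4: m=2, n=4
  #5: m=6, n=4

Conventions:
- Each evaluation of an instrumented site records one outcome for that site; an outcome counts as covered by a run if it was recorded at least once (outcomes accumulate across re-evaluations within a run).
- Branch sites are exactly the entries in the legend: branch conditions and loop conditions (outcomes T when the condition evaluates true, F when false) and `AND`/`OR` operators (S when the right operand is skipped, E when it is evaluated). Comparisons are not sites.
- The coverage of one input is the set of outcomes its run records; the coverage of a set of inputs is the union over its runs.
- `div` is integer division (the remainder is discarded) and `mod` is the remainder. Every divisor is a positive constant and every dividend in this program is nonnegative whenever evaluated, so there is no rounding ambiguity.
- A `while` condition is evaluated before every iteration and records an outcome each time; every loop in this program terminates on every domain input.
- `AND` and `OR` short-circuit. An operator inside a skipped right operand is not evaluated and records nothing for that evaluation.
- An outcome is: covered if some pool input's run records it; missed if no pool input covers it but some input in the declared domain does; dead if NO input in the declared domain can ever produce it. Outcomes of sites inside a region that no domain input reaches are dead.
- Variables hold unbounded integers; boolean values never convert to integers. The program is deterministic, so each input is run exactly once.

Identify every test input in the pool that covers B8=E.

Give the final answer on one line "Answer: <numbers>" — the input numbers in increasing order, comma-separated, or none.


input #1 (m=5, n=-2): does not record B8=E
input #2 (m=0, n=4): records B8=E
input #3 (m=8, n=-2): does not record B8=E
input #4 (m=2, n=4): records B8=E
input #5 (m=6, n=4): records B8=E
Answer: 2, 4, 5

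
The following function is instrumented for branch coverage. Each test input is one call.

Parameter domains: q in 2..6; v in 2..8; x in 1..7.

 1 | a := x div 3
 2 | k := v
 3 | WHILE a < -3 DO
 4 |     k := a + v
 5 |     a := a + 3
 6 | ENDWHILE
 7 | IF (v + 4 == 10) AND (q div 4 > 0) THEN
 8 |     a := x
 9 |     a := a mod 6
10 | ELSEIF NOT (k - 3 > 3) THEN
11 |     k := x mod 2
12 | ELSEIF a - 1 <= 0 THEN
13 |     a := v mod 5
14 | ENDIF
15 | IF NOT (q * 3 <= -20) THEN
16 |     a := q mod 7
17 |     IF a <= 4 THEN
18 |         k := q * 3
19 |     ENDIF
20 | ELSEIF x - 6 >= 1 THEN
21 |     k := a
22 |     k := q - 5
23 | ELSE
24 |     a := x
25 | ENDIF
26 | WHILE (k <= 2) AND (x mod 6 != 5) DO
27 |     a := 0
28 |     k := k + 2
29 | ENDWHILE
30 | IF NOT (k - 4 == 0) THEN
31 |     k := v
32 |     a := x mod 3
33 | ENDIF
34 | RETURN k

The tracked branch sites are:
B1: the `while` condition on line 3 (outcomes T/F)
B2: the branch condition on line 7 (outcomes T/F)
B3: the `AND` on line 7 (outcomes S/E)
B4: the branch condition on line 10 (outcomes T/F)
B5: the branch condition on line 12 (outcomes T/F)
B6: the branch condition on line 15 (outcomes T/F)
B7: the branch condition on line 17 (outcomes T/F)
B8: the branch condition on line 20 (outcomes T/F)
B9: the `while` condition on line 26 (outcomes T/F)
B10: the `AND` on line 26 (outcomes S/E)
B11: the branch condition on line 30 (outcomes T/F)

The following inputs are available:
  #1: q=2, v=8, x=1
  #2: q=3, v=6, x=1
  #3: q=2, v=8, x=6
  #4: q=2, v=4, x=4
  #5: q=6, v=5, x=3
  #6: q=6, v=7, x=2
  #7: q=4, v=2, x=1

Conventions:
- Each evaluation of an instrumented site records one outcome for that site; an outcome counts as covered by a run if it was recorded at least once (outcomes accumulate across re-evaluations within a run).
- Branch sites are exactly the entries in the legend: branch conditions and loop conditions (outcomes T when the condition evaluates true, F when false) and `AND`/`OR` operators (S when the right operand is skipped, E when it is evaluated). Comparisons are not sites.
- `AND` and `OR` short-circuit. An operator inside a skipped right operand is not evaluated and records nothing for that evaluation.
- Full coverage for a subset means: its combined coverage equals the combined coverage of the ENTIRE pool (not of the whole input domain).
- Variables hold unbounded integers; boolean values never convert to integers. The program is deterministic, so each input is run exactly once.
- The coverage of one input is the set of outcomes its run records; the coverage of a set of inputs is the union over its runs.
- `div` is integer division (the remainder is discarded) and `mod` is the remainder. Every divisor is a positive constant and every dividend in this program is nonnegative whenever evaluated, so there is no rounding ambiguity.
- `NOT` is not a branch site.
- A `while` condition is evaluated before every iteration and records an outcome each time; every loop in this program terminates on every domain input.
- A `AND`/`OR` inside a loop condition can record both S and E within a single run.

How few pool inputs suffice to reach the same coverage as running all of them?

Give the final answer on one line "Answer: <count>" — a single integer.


run #1 (q=2, v=8, x=1) runs B1->F, B3->S, B2->F, B4->F, B5->T, B6->T, B7->T, B10->S, B9->F, B11->T; records B1=F, B2=F, B3=S, B4=F, B5=T, B6=T, B7=T, B9=F, B10=S, B11=T
run #2 (q=3, v=6, x=1) runs B1->F, B3->E, B2->F, B4->T, B6->T, B7->T, B10->S, B9->F, B11->T; records B1=F, B2=F, B3=E, B4=T, B6=T, B7=T, B9=F, B10=S, B11=T
run #3 (q=2, v=8, x=6) runs B1->F, B3->S, B2->F, B4->F, B5->F, B6->T, B7->T, B10->S, B9->F, B11->T; records B1=F, B2=F, B3=S, B4=F, B5=F, B6=T, B7=T, B9=F, B10=S, B11=T
run #4 (q=2, v=4, x=4) runs B1->F, B3->S, B2->F, B4->T, B6->T, B7->T, B10->S, B9->F, B11->T; records B1=F, B2=F, B3=S, B4=T, B6=T, B7=T, B9=F, B10=S, B11=T
run #5 (q=6, v=5, x=3) runs B1->F, B3->S, B2->F, B4->T, B6->T, B7->F, B10->E, B9->T, B10->S, B9->F, B11->T; records B1=F, B2=F, B3=S, B4=T, B6=T, B7=F, B9=T, B9=F, B10=S, B10=E, B11=T
run #6 (q=6, v=7, x=2) runs B1->F, B3->S, B2->F, B4->F, B5->T, B6->T, B7->F, B10->S, B9->F, B11->T; records B1=F, B2=F, B3=S, B4=F, B5=T, B6=T, B7=F, B9=F, B10=S, B11=T
run #7 (q=4, v=2, x=1) runs B1->F, B3->S, B2->F, B4->T, B6->T, B7->T, B10->S, B9->F, B11->T; records B1=F, B2=F, B3=S, B4=T, B6=T, B7=T, B9=F, B10=S, B11=T
union over all inputs: B1=F, B2=F, B3=S, B3=E, B4=T, B4=F, B5=T, B5=F, B6=T, B7=T, B7=F, B9=T, B9=F, B10=S, B10=E, B11=T (16 outcomes)
checked all size-1 subsets: none covers 16 outcomes (max 11/16)
checked all size-2 subsets: none covers 16 outcomes (max 14/16)
checked all size-3 subsets: none covers 16 outcomes (max 15/16)
inputs {1, 2, 3, 5} (size 4) cover everything; no size-4 subset with a lexicographically smaller index list covers all 16
Answer: 4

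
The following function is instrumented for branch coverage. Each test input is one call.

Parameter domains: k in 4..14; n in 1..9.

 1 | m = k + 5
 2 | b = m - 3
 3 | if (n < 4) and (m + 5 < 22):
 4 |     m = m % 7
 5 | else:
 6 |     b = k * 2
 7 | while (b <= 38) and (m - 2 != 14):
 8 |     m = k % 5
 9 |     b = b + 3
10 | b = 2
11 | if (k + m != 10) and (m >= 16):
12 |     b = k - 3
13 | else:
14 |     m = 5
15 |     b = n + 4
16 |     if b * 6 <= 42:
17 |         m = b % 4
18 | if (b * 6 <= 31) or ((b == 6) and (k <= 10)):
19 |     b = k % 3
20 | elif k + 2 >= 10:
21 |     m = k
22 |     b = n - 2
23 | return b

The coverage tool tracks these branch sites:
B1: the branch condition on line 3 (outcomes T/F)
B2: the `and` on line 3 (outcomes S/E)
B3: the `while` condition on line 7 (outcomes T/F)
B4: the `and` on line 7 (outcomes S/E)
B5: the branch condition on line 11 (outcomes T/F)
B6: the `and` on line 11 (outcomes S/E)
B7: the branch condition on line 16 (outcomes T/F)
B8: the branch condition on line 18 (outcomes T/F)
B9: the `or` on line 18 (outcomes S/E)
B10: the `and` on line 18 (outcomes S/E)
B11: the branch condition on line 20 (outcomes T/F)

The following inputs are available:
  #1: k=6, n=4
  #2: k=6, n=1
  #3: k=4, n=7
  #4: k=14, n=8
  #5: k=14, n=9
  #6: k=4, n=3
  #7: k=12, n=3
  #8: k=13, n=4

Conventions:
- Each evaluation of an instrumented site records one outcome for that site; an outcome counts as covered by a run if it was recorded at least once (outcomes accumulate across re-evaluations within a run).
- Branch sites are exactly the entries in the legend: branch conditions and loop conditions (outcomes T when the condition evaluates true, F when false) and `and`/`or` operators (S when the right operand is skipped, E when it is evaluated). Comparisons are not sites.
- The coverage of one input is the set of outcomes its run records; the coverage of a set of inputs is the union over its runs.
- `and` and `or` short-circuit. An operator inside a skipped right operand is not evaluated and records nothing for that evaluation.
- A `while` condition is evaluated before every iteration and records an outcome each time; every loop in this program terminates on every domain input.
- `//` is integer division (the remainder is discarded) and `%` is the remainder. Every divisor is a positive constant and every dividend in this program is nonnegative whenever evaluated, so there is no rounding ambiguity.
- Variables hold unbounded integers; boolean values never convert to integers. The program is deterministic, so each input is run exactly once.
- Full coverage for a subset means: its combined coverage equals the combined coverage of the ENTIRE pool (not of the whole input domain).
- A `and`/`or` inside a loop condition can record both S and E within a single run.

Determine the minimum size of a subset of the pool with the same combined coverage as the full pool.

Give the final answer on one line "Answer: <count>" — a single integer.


#1 (k=6, n=4) -> B2->S, B1->F, B4->E, B3->T, B4->E, B3->T, B4->E, B3->T, B4->E, B3->T, B4->E, B3->T, B4->E, B3->T, ...; covered: B1=F, B2=S, B3=T, B3=F, B4=S, B4=E, B5=F, B6=E, B7=F, B8=F, B9=E, B10=S, B11=F
#2 (k=6, n=1) -> B2->E, B1->T, B4->E, B3->T, B4->E, B3->T, B4->E, B3->T, B4->E, B3->T, B4->E, B3->T, B4->E, B3->T, ...; covered: B1=T, B2=E, B3=T, B3=F, B4=S, B4=E, B5=F, B6=E, B7=T, B8=T, B9=S
#3 (k=4, n=7) -> B2->S, B1->F, B4->E, B3->T, B4->E, B3->T, B4->E, B3->T, B4->E, B3->T, B4->E, B3->T, B4->E, B3->T, ...; covered: B1=F, B2=S, B3=T, B3=F, B4=S, B4=E, B5=F, B6=E, B7=F, B8=F, B9=E, B10=S, B11=F
#4 (k=14, n=8) -> B2->S, B1->F, B4->E, B3->T, B4->E, B3->T, B4->E, B3->T, B4->E, B3->T, B4->S, B3->F, B6->E, B5->F, ...; covered: B1=F, B2=S, B3=T, B3=F, B4=S, B4=E, B5=F, B6=E, B7=F, B8=F, B9=E, B10=S, B11=T
#5 (k=14, n=9) -> B2->S, B1->F, B4->E, B3->T, B4->E, B3->T, B4->E, B3->T, B4->E, B3->T, B4->S, B3->F, B6->E, B5->F, ...; covered: B1=F, B2=S, B3=T, B3=F, B4=S, B4=E, B5=F, B6=E, B7=F, B8=F, B9=E, B10=S, B11=T
#6 (k=4, n=3) -> B2->E, B1->T, B4->E, B3->T, B4->E, B3->T, B4->E, B3->T, B4->E, B3->T, B4->E, B3->T, B4->E, B3->T, ...; covered: B1=T, B2=E, B3=T, B3=F, B4=S, B4=E, B5=F, B6=E, B7=T, B8=F, B9=E, B10=S, B11=F
#7 (k=12, n=3) -> B2->E, B1->F, B4->E, B3->T, B4->E, B3->T, B4->E, B3->T, B4->E, B3->T, B4->E, B3->T, B4->S, B3->F, ...; covered: B1=F, B2=E, B3=T, B3=F, B4=S, B4=E, B5=F, B6=E, B7=T, B8=F, B9=E, B10=S, B11=T
#8 (k=13, n=4) -> B2->S, B1->F, B4->E, B3->T, B4->E, B3->T, B4->E, B3->T, B4->E, B3->T, B4->E, B3->T, B4->S, B3->F, ...; covered: B1=F, B2=S, B3=T, B3=F, B4=S, B4=E, B5=F, B6=E, B7=F, B8=F, B9=E, B10=S, B11=T
the full pool covers 19 outcomes: B1=T, B1=F, B2=S, B2=E, B3=T, B3=F, B4=S, B4=E, B5=F, B6=E, B7=T, B7=F, B8=T, B8=F, B9=S, B9=E, B10=S, B11=T, B11=F
checked all size-1 subsets: none covers 19 outcomes (max 13/19)
checked all size-2 subsets: none covers 19 outcomes (max 18/19)
inputs {1, 2, 4} (size 3) cover everything; no size-3 subset with a lexicographically smaller index list covers all 19
Answer: 3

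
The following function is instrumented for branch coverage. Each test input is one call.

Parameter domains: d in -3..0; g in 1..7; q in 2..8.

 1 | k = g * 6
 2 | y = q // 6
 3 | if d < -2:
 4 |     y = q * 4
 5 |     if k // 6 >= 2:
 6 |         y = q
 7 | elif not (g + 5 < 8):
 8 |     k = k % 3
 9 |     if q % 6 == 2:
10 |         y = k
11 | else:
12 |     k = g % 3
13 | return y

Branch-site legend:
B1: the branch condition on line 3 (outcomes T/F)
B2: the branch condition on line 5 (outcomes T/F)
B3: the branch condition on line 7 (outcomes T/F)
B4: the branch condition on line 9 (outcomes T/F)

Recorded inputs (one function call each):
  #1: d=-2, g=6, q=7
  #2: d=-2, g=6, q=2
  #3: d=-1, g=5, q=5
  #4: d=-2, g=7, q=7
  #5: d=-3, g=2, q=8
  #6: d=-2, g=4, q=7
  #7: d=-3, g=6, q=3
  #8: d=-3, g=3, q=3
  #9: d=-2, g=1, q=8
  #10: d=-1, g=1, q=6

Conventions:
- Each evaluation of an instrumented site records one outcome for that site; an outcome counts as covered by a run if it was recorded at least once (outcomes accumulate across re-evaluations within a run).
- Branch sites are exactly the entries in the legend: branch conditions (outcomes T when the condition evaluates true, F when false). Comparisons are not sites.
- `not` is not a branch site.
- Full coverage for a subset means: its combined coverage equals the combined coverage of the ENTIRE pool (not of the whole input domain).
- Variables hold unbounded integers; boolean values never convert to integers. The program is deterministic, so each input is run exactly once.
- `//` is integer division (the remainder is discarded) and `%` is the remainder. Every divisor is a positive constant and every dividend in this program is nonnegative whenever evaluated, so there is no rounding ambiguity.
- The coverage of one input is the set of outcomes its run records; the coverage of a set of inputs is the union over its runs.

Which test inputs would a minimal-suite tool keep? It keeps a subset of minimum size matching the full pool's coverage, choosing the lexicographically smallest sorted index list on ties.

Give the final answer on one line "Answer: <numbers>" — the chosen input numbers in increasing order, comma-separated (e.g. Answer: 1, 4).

run #1 (d=-2, g=6, q=7) runs B1->F, B3->T, B4->F; records B1=F, B3=T, B4=F
run #2 (d=-2, g=6, q=2) runs B1->F, B3->T, B4->T; records B1=F, B3=T, B4=T
run #3 (d=-1, g=5, q=5) runs B1->F, B3->T, B4->F; records B1=F, B3=T, B4=F
run #4 (d=-2, g=7, q=7) runs B1->F, B3->T, B4->F; records B1=F, B3=T, B4=F
run #5 (d=-3, g=2, q=8) runs B1->T, B2->T; records B1=T, B2=T
run #6 (d=-2, g=4, q=7) runs B1->F, B3->T, B4->F; records B1=F, B3=T, B4=F
run #7 (d=-3, g=6, q=3) runs B1->T, B2->T; records B1=T, B2=T
run #8 (d=-3, g=3, q=3) runs B1->T, B2->T; records B1=T, B2=T
run #9 (d=-2, g=1, q=8) runs B1->F, B3->F; records B1=F, B3=F
run #10 (d=-1, g=1, q=6) runs B1->F, B3->F; records B1=F, B3=F
union over all inputs: B1=T, B1=F, B2=T, B3=T, B3=F, B4=T, B4=F (7 outcomes)
size 1 is not enough: best union over all size-1 subsets is 3/7
size 2 is not enough: best union over all size-2 subsets is 5/7
size 3 is not enough: best union over all size-3 subsets is 6/7
size 4: inputs {1, 2, 5, 9} cover all 7 outcomes, and no lexicographically smaller subset of this size does

Answer: 1, 2, 5, 9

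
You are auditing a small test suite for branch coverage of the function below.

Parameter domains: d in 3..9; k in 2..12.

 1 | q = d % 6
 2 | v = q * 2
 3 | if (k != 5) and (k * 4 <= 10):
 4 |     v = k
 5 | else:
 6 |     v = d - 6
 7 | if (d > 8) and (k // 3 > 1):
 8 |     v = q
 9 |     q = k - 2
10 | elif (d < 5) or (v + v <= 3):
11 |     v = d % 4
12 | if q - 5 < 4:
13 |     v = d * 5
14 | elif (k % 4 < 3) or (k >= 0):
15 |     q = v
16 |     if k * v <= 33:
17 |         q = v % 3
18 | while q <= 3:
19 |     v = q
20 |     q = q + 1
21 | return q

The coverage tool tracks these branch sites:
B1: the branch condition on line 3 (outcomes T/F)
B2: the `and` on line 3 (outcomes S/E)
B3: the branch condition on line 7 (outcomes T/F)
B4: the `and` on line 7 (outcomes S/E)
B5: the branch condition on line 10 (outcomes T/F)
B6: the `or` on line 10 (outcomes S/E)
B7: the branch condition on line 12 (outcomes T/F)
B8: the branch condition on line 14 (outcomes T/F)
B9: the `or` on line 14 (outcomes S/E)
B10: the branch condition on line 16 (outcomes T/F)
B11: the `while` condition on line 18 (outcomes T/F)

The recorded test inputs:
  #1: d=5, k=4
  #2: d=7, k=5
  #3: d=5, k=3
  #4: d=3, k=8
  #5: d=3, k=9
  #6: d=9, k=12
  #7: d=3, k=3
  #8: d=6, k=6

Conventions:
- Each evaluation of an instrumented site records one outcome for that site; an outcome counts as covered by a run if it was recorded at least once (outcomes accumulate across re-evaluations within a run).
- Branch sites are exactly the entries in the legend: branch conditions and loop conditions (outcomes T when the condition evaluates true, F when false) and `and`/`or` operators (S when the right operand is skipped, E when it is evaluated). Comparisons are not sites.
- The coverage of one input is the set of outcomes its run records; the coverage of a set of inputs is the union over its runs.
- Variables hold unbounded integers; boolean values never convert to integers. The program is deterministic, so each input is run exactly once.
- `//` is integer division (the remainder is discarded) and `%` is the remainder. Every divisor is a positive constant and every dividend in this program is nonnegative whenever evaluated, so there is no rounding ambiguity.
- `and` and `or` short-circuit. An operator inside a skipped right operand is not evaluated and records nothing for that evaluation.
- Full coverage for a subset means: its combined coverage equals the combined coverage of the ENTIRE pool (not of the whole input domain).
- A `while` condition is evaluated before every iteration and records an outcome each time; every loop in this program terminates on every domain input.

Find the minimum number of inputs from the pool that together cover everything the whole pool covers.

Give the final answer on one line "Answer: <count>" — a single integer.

#1 (d=5, k=4) -> covered: B1=F, B2=E, B3=F, B4=S, B5=T, B6=E, B7=T, B11=F
#2 (d=7, k=5) -> covered: B1=F, B2=S, B3=F, B4=S, B5=T, B6=E, B7=T, B11=T, B11=F
#3 (d=5, k=3) -> covered: B1=F, B2=E, B3=F, B4=S, B5=T, B6=E, B7=T, B11=F
#4 (d=3, k=8) -> covered: B1=F, B2=E, B3=F, B4=S, B5=T, B6=S, B7=T, B11=T, B11=F
#5 (d=3, k=9) -> covered: B1=F, B2=E, B3=F, B4=S, B5=T, B6=S, B7=T, B11=T, B11=F
#6 (d=9, k=12) -> covered: B1=F, B2=E, B3=T, B4=E, B7=F, B8=T, B9=S, B10=F, B11=T, B11=F
#7 (d=3, k=3) -> covered: B1=F, B2=E, B3=F, B4=S, B5=T, B6=S, B7=T, B11=T, B11=F
#8 (d=6, k=6) -> covered: B1=F, B2=E, B3=F, B4=S, B5=T, B6=E, B7=T, B11=T, B11=F
union over all inputs: B1=F, B2=S, B2=E, B3=T, B3=F, B4=S, B4=E, B5=T, B6=S, B6=E, B7=T, B7=F, B8=T, B9=S, B10=F, B11=T, B11=F (17 outcomes)
no size-1 subset reaches all 17 outcomes (best union: 10/17)
no size-2 subset reaches all 17 outcomes (best union: 16/17)
at size 3, {2, 4, 6} reaches all 17 outcomes; every lexicographically earlier size-3 subset fails

Answer: 3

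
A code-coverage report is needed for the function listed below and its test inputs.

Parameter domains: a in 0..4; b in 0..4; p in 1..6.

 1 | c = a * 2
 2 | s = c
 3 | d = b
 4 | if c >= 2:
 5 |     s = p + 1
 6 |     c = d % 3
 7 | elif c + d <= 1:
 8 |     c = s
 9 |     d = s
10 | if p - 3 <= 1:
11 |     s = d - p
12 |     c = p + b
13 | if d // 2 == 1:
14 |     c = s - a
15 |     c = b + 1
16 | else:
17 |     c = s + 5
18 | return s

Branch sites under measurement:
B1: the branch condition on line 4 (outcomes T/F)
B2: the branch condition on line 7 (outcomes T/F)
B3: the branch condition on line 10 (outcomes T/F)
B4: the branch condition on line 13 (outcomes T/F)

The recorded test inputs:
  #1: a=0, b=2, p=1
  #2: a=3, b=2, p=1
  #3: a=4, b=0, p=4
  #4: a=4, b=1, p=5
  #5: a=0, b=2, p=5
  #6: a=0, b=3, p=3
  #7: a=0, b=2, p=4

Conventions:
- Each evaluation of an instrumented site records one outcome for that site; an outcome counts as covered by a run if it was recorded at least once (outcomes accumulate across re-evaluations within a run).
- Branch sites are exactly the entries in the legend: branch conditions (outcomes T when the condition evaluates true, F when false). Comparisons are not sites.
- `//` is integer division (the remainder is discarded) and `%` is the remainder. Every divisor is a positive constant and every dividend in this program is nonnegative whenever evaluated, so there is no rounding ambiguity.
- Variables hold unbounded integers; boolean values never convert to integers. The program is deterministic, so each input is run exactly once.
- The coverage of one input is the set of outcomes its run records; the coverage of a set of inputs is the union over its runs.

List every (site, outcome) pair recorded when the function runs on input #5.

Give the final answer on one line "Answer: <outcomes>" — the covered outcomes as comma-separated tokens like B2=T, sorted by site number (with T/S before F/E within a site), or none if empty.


Event log for input #5 (a=0, b=2, p=5):
  B1->F, B2->F, B3->F, B4->T
as a set, this run covers: B1=F, B2=F, B3=F, B4=T
Answer: B1=F, B2=F, B3=F, B4=T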